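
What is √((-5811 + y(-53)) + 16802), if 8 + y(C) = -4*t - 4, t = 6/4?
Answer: √10973 ≈ 104.75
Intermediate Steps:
t = 3/2 (t = 6*(¼) = 3/2 ≈ 1.5000)
y(C) = -18 (y(C) = -8 + (-4*3/2 - 4) = -8 + (-6 - 4) = -8 - 10 = -18)
√((-5811 + y(-53)) + 16802) = √((-5811 - 18) + 16802) = √(-5829 + 16802) = √10973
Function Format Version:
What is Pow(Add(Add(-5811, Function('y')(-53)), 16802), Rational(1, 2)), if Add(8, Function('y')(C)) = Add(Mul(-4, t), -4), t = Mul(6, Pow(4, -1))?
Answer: Pow(10973, Rational(1, 2)) ≈ 104.75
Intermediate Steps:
t = Rational(3, 2) (t = Mul(6, Rational(1, 4)) = Rational(3, 2) ≈ 1.5000)
Function('y')(C) = -18 (Function('y')(C) = Add(-8, Add(Mul(-4, Rational(3, 2)), -4)) = Add(-8, Add(-6, -4)) = Add(-8, -10) = -18)
Pow(Add(Add(-5811, Function('y')(-53)), 16802), Rational(1, 2)) = Pow(Add(Add(-5811, -18), 16802), Rational(1, 2)) = Pow(Add(-5829, 16802), Rational(1, 2)) = Pow(10973, Rational(1, 2))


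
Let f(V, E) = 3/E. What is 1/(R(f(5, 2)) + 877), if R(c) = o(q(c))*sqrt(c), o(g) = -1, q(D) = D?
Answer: 1754/1538255 + sqrt(6)/1538255 ≈ 0.0011418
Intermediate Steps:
R(c) = -sqrt(c)
1/(R(f(5, 2)) + 877) = 1/(-sqrt(3/2) + 877) = 1/(-sqrt(6)/2 + 877) = 1/(877 - sqrt(6)/2)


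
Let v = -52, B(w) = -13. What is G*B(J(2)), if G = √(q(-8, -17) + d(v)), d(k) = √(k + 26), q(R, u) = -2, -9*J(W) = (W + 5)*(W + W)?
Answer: -13*√(-2 + I*√26) ≈ -17.141 - 25.136*I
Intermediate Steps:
J(W) = -2*W*(5 + W)/9 (J(W) = -(W + 5)*(W + W)/9 = -(5 + W)*2*W/9 = -2*W*(5 + W)/9)
d(k) = √(26 + k)
G = √(-2 + I*√26) (G = √(-2 + √(26 - 52)) = √(-2 + √(-26)) = √(-2 + I*√26) ≈ 1.3186 + 1.9335*I)
G*B(J(2)) = √(-2 + I*√26)*(-13) = -13*√(-2 + I*√26)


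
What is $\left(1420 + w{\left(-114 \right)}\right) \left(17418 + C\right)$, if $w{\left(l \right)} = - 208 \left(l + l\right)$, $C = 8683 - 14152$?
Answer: $583636956$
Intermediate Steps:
$C = -5469$
$w{\left(l \right)} = - 416 l$ ($w{\left(l \right)} = - 208 \cdot 2 l = - 416 l$)
$\left(1420 + w{\left(-114 \right)}\right) \left(17418 + C\right) = \left(1420 - -47424\right) \left(17418 - 5469\right) = \left(1420 + 47424\right) 11949 = 48844 \cdot 11949 = 583636956$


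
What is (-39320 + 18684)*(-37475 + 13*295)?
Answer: 694195040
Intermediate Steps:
(-39320 + 18684)*(-37475 + 13*295) = -20636*(-37475 + 3835) = -20636*(-33640) = 694195040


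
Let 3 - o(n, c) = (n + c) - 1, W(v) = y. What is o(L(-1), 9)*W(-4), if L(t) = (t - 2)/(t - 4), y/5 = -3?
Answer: 84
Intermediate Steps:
y = -15 (y = 5*(-3) = -15)
W(v) = -15
L(t) = (-2 + t)/(-4 + t)
o(n, c) = 4 - c - n (o(n, c) = 3 - ((n + c) - 1) = 3 - ((c + n) - 1) = 3 - (-1 + c + n) = 3 + (1 - c - n) = 4 - c - n)
o(L(-1), 9)*W(-4) = (4 - 1*9 - (-2 - 1)/(-4 - 1))*(-15) = (4 - 9 - (-3)/(-5))*(-15) = (4 - 9 - (-1)*(-3)/5)*(-15) = (4 - 9 - 1*⅗)*(-15) = (4 - 9 - ⅗)*(-15) = -28/5*(-15) = 84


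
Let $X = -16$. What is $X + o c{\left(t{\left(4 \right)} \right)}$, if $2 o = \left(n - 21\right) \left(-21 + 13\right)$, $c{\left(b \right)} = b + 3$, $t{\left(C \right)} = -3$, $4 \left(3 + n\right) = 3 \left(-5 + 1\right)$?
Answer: $-16$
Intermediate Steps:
$n = -6$ ($n = -3 + \frac{3 \left(-5 + 1\right)}{4} = -3 + \frac{3 \left(-4\right)}{4} = -3 + \frac{1}{4} \left(-12\right) = -3 - 3 = -6$)
$c{\left(b \right)} = 3 + b$
$o = 108$ ($o = \frac{\left(-6 - 21\right) \left(-21 + 13\right)}{2} = \frac{\left(-27\right) \left(-8\right)}{2} = \frac{1}{2} \cdot 216 = 108$)
$X + o c{\left(t{\left(4 \right)} \right)} = -16 + 108 \left(3 - 3\right) = -16 + 108 \cdot 0 = -16 + 0 = -16$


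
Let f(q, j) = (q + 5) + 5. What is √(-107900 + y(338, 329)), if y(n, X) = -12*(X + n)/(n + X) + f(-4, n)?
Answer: I*√107906 ≈ 328.49*I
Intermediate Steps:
f(q, j) = 10 + q (f(q, j) = (5 + q) + 5 = 10 + q)
y(n, X) = -6 (y(n, X) = -12*(X + n)/(n + X) + (10 - 4) = -12*(X + n)/(X + n) + 6 = -12*1 + 6 = -12 + 6 = -6)
√(-107900 + y(338, 329)) = √(-107900 - 6) = √(-107906) = I*√107906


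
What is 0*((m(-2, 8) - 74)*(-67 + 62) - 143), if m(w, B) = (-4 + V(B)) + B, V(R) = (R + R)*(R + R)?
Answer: 0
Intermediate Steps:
V(R) = 4*R² (V(R) = (2*R)*(2*R) = 4*R²)
m(w, B) = -4 + B + 4*B² (m(w, B) = (-4 + 4*B²) + B = -4 + B + 4*B²)
0*((m(-2, 8) - 74)*(-67 + 62) - 143) = 0*(((-4 + 8 + 4*8²) - 74)*(-67 + 62) - 143) = 0*(((-4 + 8 + 4*64) - 74)*(-5) - 143) = 0*(((-4 + 8 + 256) - 74)*(-5) - 143) = 0*((260 - 74)*(-5) - 143) = 0*(186*(-5) - 143) = 0*(-930 - 143) = 0*(-1073) = 0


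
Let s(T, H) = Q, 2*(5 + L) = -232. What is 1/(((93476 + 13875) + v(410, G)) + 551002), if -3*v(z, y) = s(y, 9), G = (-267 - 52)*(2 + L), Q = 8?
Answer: 3/1975051 ≈ 1.5189e-6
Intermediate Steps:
L = -121 (L = -5 + (½)*(-232) = -5 - 116 = -121)
s(T, H) = 8
G = 37961 (G = (-267 - 52)*(2 - 121) = -319*(-119) = 37961)
v(z, y) = -8/3 (v(z, y) = -⅓*8 = -8/3)
1/(((93476 + 13875) + v(410, G)) + 551002) = 1/(((93476 + 13875) - 8/3) + 551002) = 1/((107351 - 8/3) + 551002) = 1/(322045/3 + 551002) = 1/(1975051/3) = 3/1975051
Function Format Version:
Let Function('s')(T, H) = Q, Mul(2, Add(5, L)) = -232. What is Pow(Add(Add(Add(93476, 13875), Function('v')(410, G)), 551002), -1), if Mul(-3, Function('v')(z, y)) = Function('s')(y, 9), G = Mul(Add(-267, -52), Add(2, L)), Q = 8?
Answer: Rational(3, 1975051) ≈ 1.5189e-6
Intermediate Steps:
L = -121 (L = Add(-5, Mul(Rational(1, 2), -232)) = Add(-5, -116) = -121)
Function('s')(T, H) = 8
G = 37961 (G = Mul(Add(-267, -52), Add(2, -121)) = Mul(-319, -119) = 37961)
Function('v')(z, y) = Rational(-8, 3) (Function('v')(z, y) = Mul(Rational(-1, 3), 8) = Rational(-8, 3))
Pow(Add(Add(Add(93476, 13875), Function('v')(410, G)), 551002), -1) = Pow(Add(Add(Add(93476, 13875), Rational(-8, 3)), 551002), -1) = Pow(Add(Add(107351, Rational(-8, 3)), 551002), -1) = Pow(Add(Rational(322045, 3), 551002), -1) = Pow(Rational(1975051, 3), -1) = Rational(3, 1975051)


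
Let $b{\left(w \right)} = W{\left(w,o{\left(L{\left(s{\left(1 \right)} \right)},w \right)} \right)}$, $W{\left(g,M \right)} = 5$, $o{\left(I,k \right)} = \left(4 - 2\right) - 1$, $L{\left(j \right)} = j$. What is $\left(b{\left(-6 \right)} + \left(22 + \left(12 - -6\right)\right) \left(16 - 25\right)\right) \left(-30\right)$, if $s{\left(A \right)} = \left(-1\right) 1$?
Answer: $10650$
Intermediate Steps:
$s{\left(A \right)} = -1$
$o{\left(I,k \right)} = 1$ ($o{\left(I,k \right)} = 2 - 1 = 1$)
$b{\left(w \right)} = 5$
$\left(b{\left(-6 \right)} + \left(22 + \left(12 - -6\right)\right) \left(16 - 25\right)\right) \left(-30\right) = \left(5 + \left(22 + \left(12 - -6\right)\right) \left(16 - 25\right)\right) \left(-30\right) = \left(5 + \left(22 + \left(12 + 6\right)\right) \left(-9\right)\right) \left(-30\right) = \left(5 + \left(22 + 18\right) \left(-9\right)\right) \left(-30\right) = \left(5 + 40 \left(-9\right)\right) \left(-30\right) = \left(5 - 360\right) \left(-30\right) = \left(-355\right) \left(-30\right) = 10650$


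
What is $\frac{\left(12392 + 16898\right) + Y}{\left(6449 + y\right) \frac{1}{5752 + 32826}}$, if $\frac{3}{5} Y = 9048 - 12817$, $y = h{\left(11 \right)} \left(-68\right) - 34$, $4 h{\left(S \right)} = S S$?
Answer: $\frac{1331423225}{6537} \approx 2.0368 \cdot 10^{5}$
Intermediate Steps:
$h{\left(S \right)} = \frac{S^{2}}{4}$ ($h{\left(S \right)} = \frac{S S}{4} = \frac{S^{2}}{4}$)
$y = -2091$ ($y = \frac{11^{2}}{4} \left(-68\right) - 34 = \frac{1}{4} \cdot 121 \left(-68\right) - 34 = \frac{121}{4} \left(-68\right) - 34 = -2057 - 34 = -2091$)
$Y = - \frac{18845}{3}$ ($Y = \frac{5 \left(9048 - 12817\right)}{3} = \frac{5}{3} \left(-3769\right) = - \frac{18845}{3} \approx -6281.7$)
$\frac{\left(12392 + 16898\right) + Y}{\left(6449 + y\right) \frac{1}{5752 + 32826}} = \frac{\left(12392 + 16898\right) - \frac{18845}{3}}{\left(6449 - 2091\right) \frac{1}{5752 + 32826}} = \frac{29290 - \frac{18845}{3}}{4358 \cdot \frac{1}{38578}} = \frac{69025}{3 \cdot 4358 \cdot \frac{1}{38578}} = \frac{69025}{3 \cdot \frac{2179}{19289}} = \frac{69025}{3} \cdot \frac{19289}{2179} = \frac{1331423225}{6537}$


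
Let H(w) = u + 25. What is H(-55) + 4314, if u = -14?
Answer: 4325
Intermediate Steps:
H(w) = 11 (H(w) = -14 + 25 = 11)
H(-55) + 4314 = 11 + 4314 = 4325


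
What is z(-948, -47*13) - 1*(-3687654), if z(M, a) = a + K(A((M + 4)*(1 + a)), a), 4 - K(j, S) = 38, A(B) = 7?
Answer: 3687009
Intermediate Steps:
K(j, S) = -34 (K(j, S) = 4 - 1*38 = 4 - 38 = -34)
z(M, a) = -34 + a (z(M, a) = a - 34 = -34 + a)
z(-948, -47*13) - 1*(-3687654) = (-34 - 47*13) - 1*(-3687654) = (-34 - 611) + 3687654 = -645 + 3687654 = 3687009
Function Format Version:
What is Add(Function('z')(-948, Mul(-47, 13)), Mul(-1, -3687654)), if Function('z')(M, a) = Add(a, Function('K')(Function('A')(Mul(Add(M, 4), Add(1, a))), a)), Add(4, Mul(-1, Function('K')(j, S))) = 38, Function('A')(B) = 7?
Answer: 3687009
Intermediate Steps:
Function('K')(j, S) = -34 (Function('K')(j, S) = Add(4, Mul(-1, 38)) = Add(4, -38) = -34)
Function('z')(M, a) = Add(-34, a) (Function('z')(M, a) = Add(a, -34) = Add(-34, a))
Add(Function('z')(-948, Mul(-47, 13)), Mul(-1, -3687654)) = Add(Add(-34, Mul(-47, 13)), Mul(-1, -3687654)) = Add(Add(-34, -611), 3687654) = Add(-645, 3687654) = 3687009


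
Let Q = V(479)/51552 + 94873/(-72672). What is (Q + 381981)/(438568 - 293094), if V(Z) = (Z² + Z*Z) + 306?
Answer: 14907053234099/5677103065536 ≈ 2.6258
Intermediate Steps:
V(Z) = 306 + 2*Z² (V(Z) = (Z² + Z²) + 306 = 2*Z² + 306 = 306 + 2*Z²)
Q = 296658515/39024864 (Q = (306 + 2*479²)/51552 + 94873/(-72672) = (306 + 2*229441)*(1/51552) + 94873*(-1/72672) = (306 + 458882)*(1/51552) - 94873/72672 = 459188*(1/51552) - 94873/72672 = 114797/12888 - 94873/72672 = 296658515/39024864 ≈ 7.6018)
(Q + 381981)/(438568 - 293094) = (296658515/39024864 + 381981)/(438568 - 293094) = (14907053234099/39024864)/145474 = (14907053234099/39024864)*(1/145474) = 14907053234099/5677103065536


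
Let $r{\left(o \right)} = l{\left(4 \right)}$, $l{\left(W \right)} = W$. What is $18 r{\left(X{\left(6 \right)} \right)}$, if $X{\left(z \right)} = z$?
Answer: $72$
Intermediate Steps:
$r{\left(o \right)} = 4$
$18 r{\left(X{\left(6 \right)} \right)} = 18 \cdot 4 = 72$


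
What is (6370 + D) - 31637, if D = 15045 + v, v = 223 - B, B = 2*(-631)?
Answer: -8737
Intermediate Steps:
B = -1262
v = 1485 (v = 223 - 1*(-1262) = 223 + 1262 = 1485)
D = 16530 (D = 15045 + 1485 = 16530)
(6370 + D) - 31637 = (6370 + 16530) - 31637 = 22900 - 31637 = -8737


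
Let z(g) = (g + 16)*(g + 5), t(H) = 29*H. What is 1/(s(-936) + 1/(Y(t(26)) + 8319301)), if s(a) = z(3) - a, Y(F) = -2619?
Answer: 8316682/9048550017 ≈ 0.00091912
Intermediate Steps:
z(g) = (5 + g)*(16 + g) (z(g) = (16 + g)*(5 + g) = (5 + g)*(16 + g))
s(a) = 152 - a (s(a) = (80 + 3² + 21*3) - a = (80 + 9 + 63) - a = 152 - a)
1/(s(-936) + 1/(Y(t(26)) + 8319301)) = 1/((152 - 1*(-936)) + 1/(-2619 + 8319301)) = 1/((152 + 936) + 1/8316682) = 1/(1088 + 1/8316682) = 1/(9048550017/8316682) = 8316682/9048550017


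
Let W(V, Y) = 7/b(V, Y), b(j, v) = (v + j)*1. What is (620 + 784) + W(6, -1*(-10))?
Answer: 22471/16 ≈ 1404.4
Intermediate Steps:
b(j, v) = j + v (b(j, v) = (j + v)*1 = j + v)
W(V, Y) = 7/(V + Y)
(620 + 784) + W(6, -1*(-10)) = (620 + 784) + 7/(6 - 1*(-10)) = 1404 + 7/(6 + 10) = 1404 + 7/16 = 22471/16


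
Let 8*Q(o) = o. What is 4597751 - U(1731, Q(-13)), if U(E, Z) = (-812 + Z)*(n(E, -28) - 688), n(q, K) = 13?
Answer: 32388433/8 ≈ 4.0486e+6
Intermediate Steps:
Q(o) = o/8
U(E, Z) = 548100 - 675*Z (U(E, Z) = (-812 + Z)*(13 - 688) = (-812 + Z)*(-675) = 548100 - 675*Z)
4597751 - U(1731, Q(-13)) = 4597751 - (548100 - 675*(-13)/8) = 4597751 - (548100 - 675*(-13/8)) = 4597751 - (548100 + 8775/8) = 4597751 - 1*4393575/8 = 4597751 - 4393575/8 = 32388433/8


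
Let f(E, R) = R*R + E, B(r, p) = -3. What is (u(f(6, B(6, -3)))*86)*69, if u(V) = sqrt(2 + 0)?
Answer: 5934*sqrt(2) ≈ 8391.9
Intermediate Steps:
f(E, R) = E + R**2 (f(E, R) = R**2 + E = E + R**2)
u(V) = sqrt(2)
(u(f(6, B(6, -3)))*86)*69 = (sqrt(2)*86)*69 = (86*sqrt(2))*69 = 5934*sqrt(2)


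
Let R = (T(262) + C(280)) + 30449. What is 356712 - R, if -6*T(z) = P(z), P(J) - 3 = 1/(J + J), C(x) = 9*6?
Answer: 1025602669/3144 ≈ 3.2621e+5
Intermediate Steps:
C(x) = 54
P(J) = 3 + 1/(2*J) (P(J) = 3 + 1/(J + J) = 3 + 1/(2*J))
T(z) = -½ - 1/(12*z) (T(z) = -(3 + 1/(2*z))/6 = -½ - 1/(12*z))
R = 95899859/3144 (R = ((1/12)*(-1 - 6*262)/262 + 54) + 30449 = ((1/12)*(1/262)*(-1 - 1572) + 54) + 30449 = ((1/12)*(1/262)*(-1573) + 54) + 30449 = (-1573/3144 + 54) + 30449 = 168203/3144 + 30449 = 95899859/3144 ≈ 30503.)
356712 - R = 356712 - 1*95899859/3144 = 356712 - 95899859/3144 = 1025602669/3144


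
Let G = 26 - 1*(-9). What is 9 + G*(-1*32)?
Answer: -1111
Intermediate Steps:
G = 35 (G = 26 + 9 = 35)
9 + G*(-1*32) = 9 + 35*(-1*32) = 9 + 35*(-32) = 9 - 1120 = -1111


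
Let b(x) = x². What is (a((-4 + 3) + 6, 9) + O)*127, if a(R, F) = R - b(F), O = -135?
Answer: -26797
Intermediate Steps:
a(R, F) = R - F²
(a((-4 + 3) + 6, 9) + O)*127 = ((((-4 + 3) + 6) - 1*9²) - 135)*127 = (((-1 + 6) - 1*81) - 135)*127 = ((5 - 81) - 135)*127 = (-76 - 135)*127 = -211*127 = -26797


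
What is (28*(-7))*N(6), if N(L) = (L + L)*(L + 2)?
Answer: -18816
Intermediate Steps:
N(L) = 2*L*(2 + L) (N(L) = (2*L)*(2 + L) = 2*L*(2 + L))
(28*(-7))*N(6) = (28*(-7))*(2*6*(2 + 6)) = -392*6*8 = -196*96 = -18816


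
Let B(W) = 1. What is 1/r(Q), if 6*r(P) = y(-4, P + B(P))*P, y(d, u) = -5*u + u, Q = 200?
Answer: -1/26800 ≈ -3.7313e-5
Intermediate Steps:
y(d, u) = -4*u
r(P) = P*(-4 - 4*P)/6 (r(P) = ((-4*(P + 1))*P)/6 = ((-4*(1 + P))*P)/6 = ((-4 - 4*P)*P)/6 = (P*(-4 - 4*P))/6 = P*(-4 - 4*P)/6)
1/r(Q) = 1/((⅔)*200*(-1 - 1*200)) = 1/((⅔)*200*(-1 - 200)) = 1/((⅔)*200*(-201)) = 1/(-26800) = -1/26800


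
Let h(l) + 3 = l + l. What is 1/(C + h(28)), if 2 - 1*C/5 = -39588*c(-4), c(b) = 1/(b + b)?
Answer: -2/49359 ≈ -4.0519e-5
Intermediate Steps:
c(b) = 1/(2*b)
h(l) = -3 + 2*l (h(l) = -3 + (l + l) = -3 + 2*l)
C = -49465/2 (C = 10 - (-197940)*(1/2)/(-4) = 10 - (-197940)*(1/2)*(-1/4) = 10 - (-197940)*(-1)/8 = 10 - 5*9897/2 = 10 - 49485/2 = -49465/2 ≈ -24733.)
1/(C + h(28)) = 1/(-49465/2 + (-3 + 2*28)) = 1/(-49465/2 + (-3 + 56)) = 1/(-49465/2 + 53) = 1/(-49359/2) = -2/49359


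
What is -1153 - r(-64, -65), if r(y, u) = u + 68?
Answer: -1156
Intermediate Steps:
r(y, u) = 68 + u
-1153 - r(-64, -65) = -1153 - (68 - 65) = -1153 - 1*3 = -1153 - 3 = -1156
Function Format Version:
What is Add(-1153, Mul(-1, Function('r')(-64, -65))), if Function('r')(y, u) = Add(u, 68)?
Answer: -1156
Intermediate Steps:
Function('r')(y, u) = Add(68, u)
Add(-1153, Mul(-1, Function('r')(-64, -65))) = Add(-1153, Mul(-1, Add(68, -65))) = Add(-1153, Mul(-1, 3)) = Add(-1153, -3) = -1156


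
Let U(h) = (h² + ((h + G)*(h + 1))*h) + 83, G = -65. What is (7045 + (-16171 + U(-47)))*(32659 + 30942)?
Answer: -15835249778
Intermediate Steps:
U(h) = 83 + h² + h*(1 + h)*(-65 + h) (U(h) = (h² + ((h - 65)*(h + 1))*h) + 83 = (h² + ((-65 + h)*(1 + h))*h) + 83 = (h² + ((1 + h)*(-65 + h))*h) + 83 = (h² + h*(1 + h)*(-65 + h)) + 83 = 83 + h² + h*(1 + h)*(-65 + h))
(7045 + (-16171 + U(-47)))*(32659 + 30942) = (7045 + (-16171 + (83 + (-47)³ - 65*(-47) - 63*(-47)²)))*(32659 + 30942) = (7045 + (-16171 + (83 - 103823 + 3055 - 63*2209)))*63601 = (7045 + (-16171 + (83 - 103823 + 3055 - 139167)))*63601 = (7045 + (-16171 - 239852))*63601 = (7045 - 256023)*63601 = -248978*63601 = -15835249778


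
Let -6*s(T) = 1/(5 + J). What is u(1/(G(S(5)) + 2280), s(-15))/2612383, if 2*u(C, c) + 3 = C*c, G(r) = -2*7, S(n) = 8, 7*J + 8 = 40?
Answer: -2732803/4759406541912 ≈ -5.7419e-7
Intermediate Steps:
J = 32/7 (J = -8/7 + (⅐)*40 = -8/7 + 40/7 = 32/7 ≈ 4.5714)
G(r) = -14
s(T) = -7/402 (s(T) = -1/(6*(5 + 32/7)) = -1/(6*67/7) = -⅙*7/67 = -7/402)
u(C, c) = -3/2 + C*c/2 (u(C, c) = -3/2 + (C*c)/2 = -3/2 + C*c/2)
u(1/(G(S(5)) + 2280), s(-15))/2612383 = (-3/2 + (½)*(-7/402)/(-14 + 2280))/2612383 = (-3/2 + (½)*(-7/402)/2266)*(1/2612383) = (-3/2 + (½)*(1/2266)*(-7/402))*(1/2612383) = (-3/2 - 7/1821864)*(1/2612383) = -2732803/1821864*1/2612383 = -2732803/4759406541912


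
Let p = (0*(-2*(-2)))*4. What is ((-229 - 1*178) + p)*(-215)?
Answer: 87505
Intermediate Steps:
p = 0 (p = (0*4)*4 = 0*4 = 0)
((-229 - 1*178) + p)*(-215) = ((-229 - 1*178) + 0)*(-215) = ((-229 - 178) + 0)*(-215) = (-407 + 0)*(-215) = -407*(-215) = 87505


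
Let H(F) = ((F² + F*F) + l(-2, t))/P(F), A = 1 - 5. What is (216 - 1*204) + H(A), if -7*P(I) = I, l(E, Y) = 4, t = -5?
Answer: 75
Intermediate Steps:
P(I) = -I/7
A = -4
H(F) = -7*(4 + 2*F²)/F (H(F) = ((F² + F*F) + 4)/((-F/7)) = ((F² + F²) + 4)*(-7/F) = (2*F² + 4)*(-7/F) = (4 + 2*F²)*(-7/F) = -7*(4 + 2*F²)/F)
(216 - 1*204) + H(A) = (216 - 1*204) + (-28/(-4) - 14*(-4)) = (216 - 204) + (-28*(-¼) + 56) = 12 + (7 + 56) = 12 + 63 = 75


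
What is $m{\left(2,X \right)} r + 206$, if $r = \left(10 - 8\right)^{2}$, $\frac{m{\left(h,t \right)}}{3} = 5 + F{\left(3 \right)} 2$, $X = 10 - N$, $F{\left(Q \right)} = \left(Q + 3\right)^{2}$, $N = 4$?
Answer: $1130$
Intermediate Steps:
$F{\left(Q \right)} = \left(3 + Q\right)^{2}$
$X = 6$ ($X = 10 - 4 = 6$)
$m{\left(h,t \right)} = 231$ ($m{\left(h,t \right)} = 3 \left(5 + \left(3 + 3\right)^{2} \cdot 2\right) = 3 \left(5 + 6^{2} \cdot 2\right) = 3 \left(5 + 36 \cdot 2\right) = 3 \left(5 + 72\right) = 3 \cdot 77 = 231$)
$r = 4$ ($r = 2^{2} = 4$)
$m{\left(2,X \right)} r + 206 = 231 \cdot 4 + 206 = 924 + 206 = 1130$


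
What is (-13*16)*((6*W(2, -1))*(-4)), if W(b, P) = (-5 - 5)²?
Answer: 499200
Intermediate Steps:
W(b, P) = 100 (W(b, P) = (-10)² = 100)
(-13*16)*((6*W(2, -1))*(-4)) = (-13*16)*((6*100)*(-4)) = -124800*(-4) = -208*(-2400) = 499200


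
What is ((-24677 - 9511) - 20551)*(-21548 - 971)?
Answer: 1232667541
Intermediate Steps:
((-24677 - 9511) - 20551)*(-21548 - 971) = (-34188 - 20551)*(-22519) = -54739*(-22519) = 1232667541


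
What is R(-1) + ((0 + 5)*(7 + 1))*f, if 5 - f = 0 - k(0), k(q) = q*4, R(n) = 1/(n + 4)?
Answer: 601/3 ≈ 200.33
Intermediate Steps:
R(n) = 1/(4 + n)
k(q) = 4*q
f = 5 (f = 5 - (0 - 4*0) = 5 - (0 - 1*0) = 5 - (0 + 0) = 5 - 1*0 = 5 + 0 = 5)
R(-1) + ((0 + 5)*(7 + 1))*f = 1/(4 - 1) + ((0 + 5)*(7 + 1))*5 = 1/3 + (5*8)*5 = 1/3 + 40*5 = 1/3 + 200 = 601/3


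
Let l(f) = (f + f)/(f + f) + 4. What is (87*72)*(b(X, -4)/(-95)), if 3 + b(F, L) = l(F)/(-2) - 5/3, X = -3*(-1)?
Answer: 44892/95 ≈ 472.55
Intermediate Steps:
X = 3
l(f) = 5 (l(f) = (2*f)/((2*f)) + 4 = (2*f)*(1/(2*f)) + 4 = 1 + 4 = 5)
b(F, L) = -43/6 (b(F, L) = -3 + (5/(-2) - 5/3) = -3 + (5*(-1/2) - 5*1/3) = -3 + (-5/2 - 5/3) = -3 - 25/6 = -43/6)
(87*72)*(b(X, -4)/(-95)) = (87*72)*(-43/6/(-95)) = 6264*(-43/6*(-1/95)) = 6264*(43/570) = 44892/95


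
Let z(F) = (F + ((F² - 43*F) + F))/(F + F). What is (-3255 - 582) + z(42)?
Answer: -7673/2 ≈ -3836.5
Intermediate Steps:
z(F) = (F² - 41*F)/(2*F) (z(F) = (F + (F² - 42*F))/((2*F)) = (F² - 41*F)*(1/(2*F)) = (F² - 41*F)/(2*F))
(-3255 - 582) + z(42) = (-3255 - 582) + (-41/2 + (½)*42) = -3837 + (-41/2 + 21) = -3837 + ½ = -7673/2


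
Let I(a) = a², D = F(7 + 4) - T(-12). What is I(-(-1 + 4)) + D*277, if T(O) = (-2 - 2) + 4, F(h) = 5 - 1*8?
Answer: -822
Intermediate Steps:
F(h) = -3 (F(h) = 5 - 8 = -3)
T(O) = 0 (T(O) = -4 + 4 = 0)
D = -3 (D = -3 - 1*0 = -3 + 0 = -3)
I(-(-1 + 4)) + D*277 = (-(-1 + 4))² - 3*277 = (-1*3)² - 831 = (-3)² - 831 = 9 - 831 = -822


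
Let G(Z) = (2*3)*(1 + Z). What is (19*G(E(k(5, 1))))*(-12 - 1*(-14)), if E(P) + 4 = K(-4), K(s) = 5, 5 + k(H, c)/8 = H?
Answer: 456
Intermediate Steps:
k(H, c) = -40 + 8*H
E(P) = 1 (E(P) = -4 + 5 = 1)
G(Z) = 6 + 6*Z (G(Z) = 6*(1 + Z) = 6 + 6*Z)
(19*G(E(k(5, 1))))*(-12 - 1*(-14)) = (19*(6 + 6*1))*(-12 - 1*(-14)) = (19*(6 + 6))*(-12 + 14) = (19*12)*2 = 228*2 = 456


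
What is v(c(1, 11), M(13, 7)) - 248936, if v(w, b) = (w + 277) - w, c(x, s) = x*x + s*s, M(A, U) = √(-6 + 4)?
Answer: -248659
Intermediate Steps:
M(A, U) = I*√2 (M(A, U) = √(-2) = I*√2)
c(x, s) = s² + x² (c(x, s) = x² + s² = s² + x²)
v(w, b) = 277 (v(w, b) = (277 + w) - w = 277)
v(c(1, 11), M(13, 7)) - 248936 = 277 - 248936 = -248659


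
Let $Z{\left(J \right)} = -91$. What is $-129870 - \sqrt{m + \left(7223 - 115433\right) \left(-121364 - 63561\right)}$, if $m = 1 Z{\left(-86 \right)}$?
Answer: $-129870 - 13 \sqrt{118406711} \approx -2.7133 \cdot 10^{5}$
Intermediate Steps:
$m = -91$ ($m = 1 \left(-91\right) = -91$)
$-129870 - \sqrt{m + \left(7223 - 115433\right) \left(-121364 - 63561\right)} = -129870 - \sqrt{-91 + \left(7223 - 115433\right) \left(-121364 - 63561\right)} = -129870 - \sqrt{-91 - -20010734250} = -129870 - \sqrt{-91 + 20010734250} = -129870 - \sqrt{20010734159} = -129870 - 13 \sqrt{118406711}$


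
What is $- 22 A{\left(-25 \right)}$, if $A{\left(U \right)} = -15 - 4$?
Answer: $418$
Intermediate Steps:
$A{\left(U \right)} = -19$ ($A{\left(U \right)} = -15 - 4 = -19$)
$- 22 A{\left(-25 \right)} = \left(-22\right) \left(-19\right) = 418$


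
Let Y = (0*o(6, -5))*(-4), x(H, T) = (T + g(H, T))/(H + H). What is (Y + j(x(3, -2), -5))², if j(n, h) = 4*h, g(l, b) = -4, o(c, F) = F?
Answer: 400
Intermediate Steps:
x(H, T) = (-4 + T)/(2*H) (x(H, T) = (T - 4)/(H + H) = (-4 + T)/((2*H)) = (-4 + T)*(1/(2*H)) = (-4 + T)/(2*H))
Y = 0 (Y = (0*(-5))*(-4) = 0*(-4) = 0)
(Y + j(x(3, -2), -5))² = (0 + 4*(-5))² = (0 - 20)² = (-20)² = 400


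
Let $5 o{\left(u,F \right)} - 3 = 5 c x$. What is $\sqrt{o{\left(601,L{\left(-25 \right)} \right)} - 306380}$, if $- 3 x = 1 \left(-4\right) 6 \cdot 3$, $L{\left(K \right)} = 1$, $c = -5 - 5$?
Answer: $\frac{i \sqrt{7665485}}{5} \approx 553.73 i$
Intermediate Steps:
$c = -10$ ($c = -5 - 5 = -10$)
$x = 24$ ($x = - \frac{1 \left(-4\right) 6 \cdot 3}{3} = - \frac{\left(-4\right) 6 \cdot 3}{3} = - \frac{\left(-24\right) 3}{3} = \left(- \frac{1}{3}\right) \left(-72\right) = 24$)
$o{\left(u,F \right)} = - \frac{1197}{5}$ ($o{\left(u,F \right)} = \frac{3}{5} + \frac{5 \left(-10\right) 24}{5} = \frac{3}{5} + \frac{\left(-50\right) 24}{5} = \frac{3}{5} + \frac{1}{5} \left(-1200\right) = \frac{3}{5} - 240 = - \frac{1197}{5}$)
$\sqrt{o{\left(601,L{\left(-25 \right)} \right)} - 306380} = \sqrt{- \frac{1197}{5} - 306380} = \sqrt{- \frac{1533097}{5}} = \frac{i \sqrt{7665485}}{5}$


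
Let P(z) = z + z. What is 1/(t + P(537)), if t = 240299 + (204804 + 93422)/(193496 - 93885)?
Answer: 99611/24043704129 ≈ 4.1429e-6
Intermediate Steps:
P(z) = 2*z
t = 23936721915/99611 (t = 240299 + 298226/99611 = 23936721915/99611 ≈ 2.4030e+5)
1/(t + P(537)) = 1/(23936721915/99611 + 2*537) = 1/(23936721915/99611 + 1074) = 1/(24043704129/99611) = 99611/24043704129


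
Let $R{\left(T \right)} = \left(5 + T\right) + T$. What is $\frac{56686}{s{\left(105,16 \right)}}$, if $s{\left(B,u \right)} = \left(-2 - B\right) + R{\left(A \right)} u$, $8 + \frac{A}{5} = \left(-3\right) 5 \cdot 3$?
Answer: $- \frac{56686}{8507} \approx -6.6635$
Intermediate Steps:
$A = -265$ ($A = -40 + 5 \left(-3\right) 5 \cdot 3 = -40 + 5 \left(\left(-15\right) 3\right) = -40 + 5 \left(-45\right) = -40 - 225 = -265$)
$R{\left(T \right)} = 5 + 2 T$
$s{\left(B,u \right)} = -2 - B - 525 u$ ($s{\left(B,u \right)} = \left(-2 - B\right) + \left(5 + 2 \left(-265\right)\right) u = \left(-2 - B\right) + \left(5 - 530\right) u = \left(-2 - B\right) - 525 u = -2 - B - 525 u$)
$\frac{56686}{s{\left(105,16 \right)}} = \frac{56686}{-2 - 105 - 8400} = \frac{56686}{-8507} = 56686 \left(- \frac{1}{8507}\right) = - \frac{56686}{8507}$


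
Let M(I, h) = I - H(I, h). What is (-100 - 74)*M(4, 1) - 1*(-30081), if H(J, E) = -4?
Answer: 28689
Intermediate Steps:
M(I, h) = 4 + I (M(I, h) = I - 1*(-4) = I + 4 = 4 + I)
(-100 - 74)*M(4, 1) - 1*(-30081) = (-100 - 74)*(4 + 4) - 1*(-30081) = -174*8 + 30081 = -1392 + 30081 = 28689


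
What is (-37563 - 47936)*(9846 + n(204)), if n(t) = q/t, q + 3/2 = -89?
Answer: -343448371513/408 ≈ -8.4179e+8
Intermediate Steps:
q = -181/2 (q = -3/2 - 89 = -181/2 ≈ -90.500)
n(t) = -181/(2*t)
(-37563 - 47936)*(9846 + n(204)) = (-37563 - 47936)*(9846 - 181/2/204) = -85499*(9846 - 181/2*1/204) = -85499*(9846 - 181/408) = -85499*4016987/408 = -343448371513/408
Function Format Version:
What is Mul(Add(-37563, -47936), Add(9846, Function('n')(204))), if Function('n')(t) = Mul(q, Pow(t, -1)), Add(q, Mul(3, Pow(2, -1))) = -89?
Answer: Rational(-343448371513, 408) ≈ -8.4179e+8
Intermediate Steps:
q = Rational(-181, 2) (q = Add(Rational(-3, 2), -89) = Rational(-181, 2) ≈ -90.500)
Function('n')(t) = Mul(Rational(-181, 2), Pow(t, -1))
Mul(Add(-37563, -47936), Add(9846, Function('n')(204))) = Mul(Add(-37563, -47936), Add(9846, Mul(Rational(-181, 2), Pow(204, -1)))) = Mul(-85499, Add(9846, Mul(Rational(-181, 2), Rational(1, 204)))) = Mul(-85499, Add(9846, Rational(-181, 408))) = Mul(-85499, Rational(4016987, 408)) = Rational(-343448371513, 408)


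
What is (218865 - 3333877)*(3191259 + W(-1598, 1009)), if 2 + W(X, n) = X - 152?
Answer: -9935352579084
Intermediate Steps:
W(X, n) = -154 + X (W(X, n) = -2 + (X - 152) = -2 + (-152 + X) = -154 + X)
(218865 - 3333877)*(3191259 + W(-1598, 1009)) = (218865 - 3333877)*(3191259 + (-154 - 1598)) = -3115012*(3191259 - 1752) = -3115012*3189507 = -9935352579084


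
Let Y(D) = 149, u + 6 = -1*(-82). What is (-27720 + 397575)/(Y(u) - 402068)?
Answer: -123285/133973 ≈ -0.92022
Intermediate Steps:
u = 76 (u = -6 - 1*(-82) = -6 + 82 = 76)
(-27720 + 397575)/(Y(u) - 402068) = (-27720 + 397575)/(149 - 402068) = 369855/(-401919) = 369855*(-1/401919) = -123285/133973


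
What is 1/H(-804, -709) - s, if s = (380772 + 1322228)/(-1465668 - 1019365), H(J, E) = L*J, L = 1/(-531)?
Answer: 896254841/665988844 ≈ 1.3458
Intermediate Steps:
L = -1/531 ≈ -0.0018832
H(J, E) = -J/531
s = -1703000/2485033 (s = 1703000/(-2485033) = 1703000*(-1/2485033) = -1703000/2485033 ≈ -0.68530)
1/H(-804, -709) - s = 1/(-1/531*(-804)) - 1*(-1703000/2485033) = 1/(268/177) + 1703000/2485033 = 177/268 + 1703000/2485033 = 896254841/665988844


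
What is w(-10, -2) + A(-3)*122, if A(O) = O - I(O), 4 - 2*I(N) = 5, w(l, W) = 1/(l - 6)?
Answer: -4881/16 ≈ -305.06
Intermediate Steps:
w(l, W) = 1/(-6 + l)
I(N) = -½ (I(N) = 2 - ½*5 = 2 - 5/2 = -½)
A(O) = ½ + O (A(O) = O - 1*(-½) = O + ½ = ½ + O)
w(-10, -2) + A(-3)*122 = 1/(-6 - 10) + (½ - 3)*122 = 1/(-16) - 5/2*122 = -1/16 - 305 = -4881/16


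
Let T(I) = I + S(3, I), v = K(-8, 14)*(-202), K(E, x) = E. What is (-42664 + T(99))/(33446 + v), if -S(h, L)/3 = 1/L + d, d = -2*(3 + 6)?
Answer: -701432/578523 ≈ -1.2125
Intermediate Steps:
v = 1616 (v = -8*(-202) = 1616)
d = -18 (d = -2*9 = -18)
S(h, L) = 54 - 3/L (S(h, L) = -3*(1/L - 18) = -3*(-18 + 1/L) = 54 - 3/L)
T(I) = 54 + I - 3/I (T(I) = I + (54 - 3/I) = 54 + I - 3/I)
(-42664 + T(99))/(33446 + v) = (-42664 + (54 + 99 - 3/99))/(33446 + 1616) = (-42664 + (54 + 99 - 3*1/99))/35062 = (-42664 + (54 + 99 - 1/33))*(1/35062) = (-42664 + 5048/33)*(1/35062) = -1402864/33*1/35062 = -701432/578523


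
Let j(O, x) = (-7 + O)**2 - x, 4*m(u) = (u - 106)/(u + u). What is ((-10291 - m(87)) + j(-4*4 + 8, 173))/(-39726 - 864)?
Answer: 1425265/5650128 ≈ 0.25225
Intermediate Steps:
m(u) = (-106 + u)/(8*u) (m(u) = ((u - 106)/(u + u))/4 = ((-106 + u)/((2*u)))/4 = ((-106 + u)*(1/(2*u)))/4 = ((-106 + u)/(2*u))/4 = (-106 + u)/(8*u))
((-10291 - m(87)) + j(-4*4 + 8, 173))/(-39726 - 864) = ((-10291 - (-106 + 87)/(8*87)) + ((-7 + (-4*4 + 8))**2 - 1*173))/(-39726 - 864) = ((-10291 - (-19)/(8*87)) + ((-7 + (-16 + 8))**2 - 173))/(-40590) = ((-10291 - 1*(-19/696)) + ((-7 - 8)**2 - 173))*(-1/40590) = ((-10291 + 19/696) + ((-15)**2 - 173))*(-1/40590) = (-7162517/696 + (225 - 173))*(-1/40590) = (-7162517/696 + 52)*(-1/40590) = -7126325/696*(-1/40590) = 1425265/5650128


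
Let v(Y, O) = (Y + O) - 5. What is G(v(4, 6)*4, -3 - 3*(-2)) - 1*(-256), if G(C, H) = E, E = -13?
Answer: 243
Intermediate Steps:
v(Y, O) = -5 + O + Y (v(Y, O) = (O + Y) - 5 = -5 + O + Y)
G(C, H) = -13
G(v(4, 6)*4, -3 - 3*(-2)) - 1*(-256) = -13 - 1*(-256) = -13 + 256 = 243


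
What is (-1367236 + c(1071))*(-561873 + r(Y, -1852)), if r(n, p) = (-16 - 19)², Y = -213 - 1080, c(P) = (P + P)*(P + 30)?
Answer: -555661596688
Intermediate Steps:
c(P) = 2*P*(30 + P) (c(P) = (2*P)*(30 + P) = 2*P*(30 + P))
Y = -1293
r(n, p) = 1225 (r(n, p) = (-35)² = 1225)
(-1367236 + c(1071))*(-561873 + r(Y, -1852)) = (-1367236 + 2*1071*(30 + 1071))*(-561873 + 1225) = (-1367236 + 2*1071*1101)*(-560648) = (-1367236 + 2358342)*(-560648) = 991106*(-560648) = -555661596688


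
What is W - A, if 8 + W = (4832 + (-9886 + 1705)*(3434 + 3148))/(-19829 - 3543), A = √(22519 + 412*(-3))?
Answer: 26827767/11686 - √21283 ≈ 2149.8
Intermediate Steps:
A = √21283 (A = √(22519 - 1236) = √21283 ≈ 145.89)
W = 26827767/11686 (W = -8 + (4832 + (-9886 + 1705)*(3434 + 3148))/(-19829 - 3543) = -8 + (4832 - 8181*6582)/(-23372) = -8 + (4832 - 53847342)*(-1/23372) = -8 - 53842510*(-1/23372) = -8 + 26921255/11686 = 26827767/11686 ≈ 2295.7)
W - A = 26827767/11686 - √21283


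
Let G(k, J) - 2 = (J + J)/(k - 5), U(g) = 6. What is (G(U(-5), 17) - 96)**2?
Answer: 3600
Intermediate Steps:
G(k, J) = 2 + 2*J/(-5 + k) (G(k, J) = 2 + (J + J)/(k - 5) = 2 + (2*J)/(-5 + k) = 2 + 2*J/(-5 + k))
(G(U(-5), 17) - 96)**2 = (2*(-5 + 17 + 6)/(-5 + 6) - 96)**2 = (2*18/1 - 96)**2 = (2*1*18 - 96)**2 = (36 - 96)**2 = (-60)**2 = 3600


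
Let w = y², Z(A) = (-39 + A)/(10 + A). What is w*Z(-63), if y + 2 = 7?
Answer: 2550/53 ≈ 48.113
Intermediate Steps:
y = 5 (y = -2 + 7 = 5)
Z(A) = (-39 + A)/(10 + A)
w = 25 (w = 5² = 25)
w*Z(-63) = 25*((-39 - 63)/(10 - 63)) = 25*(-102/(-53)) = 25*(-1/53*(-102)) = 25*(102/53) = 2550/53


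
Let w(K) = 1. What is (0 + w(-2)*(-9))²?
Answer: 81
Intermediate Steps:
(0 + w(-2)*(-9))² = (0 + 1*(-9))² = (0 - 9)² = (-9)² = 81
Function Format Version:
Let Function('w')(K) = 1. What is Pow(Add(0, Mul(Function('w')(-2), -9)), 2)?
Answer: 81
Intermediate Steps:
Pow(Add(0, Mul(Function('w')(-2), -9)), 2) = Pow(Add(0, Mul(1, -9)), 2) = Pow(Add(0, -9), 2) = Pow(-9, 2) = 81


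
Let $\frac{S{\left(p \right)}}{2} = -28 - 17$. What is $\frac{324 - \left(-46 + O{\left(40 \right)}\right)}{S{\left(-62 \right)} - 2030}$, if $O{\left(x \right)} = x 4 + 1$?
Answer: $- \frac{209}{2120} \approx -0.098585$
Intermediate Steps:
$S{\left(p \right)} = -90$ ($S{\left(p \right)} = 2 \left(-28 - 17\right) = 2 \left(-45\right) = -90$)
$O{\left(x \right)} = 1 + 4 x$ ($O{\left(x \right)} = 4 x + 1 = 1 + 4 x$)
$\frac{324 - \left(-46 + O{\left(40 \right)}\right)}{S{\left(-62 \right)} - 2030} = \frac{324 + \left(46 - \left(1 + 4 \cdot 40\right)\right)}{-90 - 2030} = \frac{324 + \left(46 - \left(1 + 160\right)\right)}{-2120} = \left(324 + \left(46 - 161\right)\right) \left(- \frac{1}{2120}\right) = \left(324 - 115\right) \left(- \frac{1}{2120}\right) = 209 \left(- \frac{1}{2120}\right) = - \frac{209}{2120}$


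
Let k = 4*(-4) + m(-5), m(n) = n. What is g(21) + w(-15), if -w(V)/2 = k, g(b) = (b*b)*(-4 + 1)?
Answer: -1281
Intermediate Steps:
k = -21 (k = 4*(-4) - 5 = -16 - 5 = -21)
g(b) = -3*b² (g(b) = b²*(-3) = -3*b²)
w(V) = 42 (w(V) = -2*(-21) = 42)
g(21) + w(-15) = -3*21² + 42 = -3*441 + 42 = -1323 + 42 = -1281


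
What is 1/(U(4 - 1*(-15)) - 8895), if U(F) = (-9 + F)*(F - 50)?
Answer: -1/9205 ≈ -0.00010864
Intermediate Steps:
U(F) = (-50 + F)*(-9 + F) (U(F) = (-9 + F)*(-50 + F) = (-50 + F)*(-9 + F))
1/(U(4 - 1*(-15)) - 8895) = 1/((450 + (4 - 1*(-15))² - 59*(4 - 1*(-15))) - 8895) = 1/((450 + (4 + 15)² - 59*(4 + 15)) - 8895) = 1/((450 + 19² - 59*19) - 8895) = 1/((450 + 361 - 1121) - 8895) = 1/(-310 - 8895) = 1/(-9205) = -1/9205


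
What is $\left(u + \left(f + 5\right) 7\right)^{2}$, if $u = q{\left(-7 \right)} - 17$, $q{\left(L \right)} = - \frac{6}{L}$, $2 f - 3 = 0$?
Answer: $\frac{168921}{196} \approx 861.84$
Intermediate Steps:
$f = \frac{3}{2}$ ($f = \frac{3}{2} + \frac{1}{2} \cdot 0 = \frac{3}{2} + 0 = \frac{3}{2} \approx 1.5$)
$u = - \frac{113}{7}$ ($u = - \frac{6}{-7} - 17 = \left(-6\right) \left(- \frac{1}{7}\right) - 17 = \frac{6}{7} - 17 = - \frac{113}{7} \approx -16.143$)
$\left(u + \left(f + 5\right) 7\right)^{2} = \left(- \frac{113}{7} + \left(\frac{3}{2} + 5\right) 7\right)^{2} = \left(- \frac{113}{7} + \frac{13}{2} \cdot 7\right)^{2} = \left(- \frac{113}{7} + \frac{91}{2}\right)^{2} = \left(\frac{411}{14}\right)^{2} = \frac{168921}{196}$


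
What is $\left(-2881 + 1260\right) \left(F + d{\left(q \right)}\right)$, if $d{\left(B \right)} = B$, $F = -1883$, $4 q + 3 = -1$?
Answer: $3053964$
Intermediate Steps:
$q = -1$ ($q = - \frac{3}{4} + \frac{1}{4} \left(-1\right) = - \frac{3}{4} - \frac{1}{4} = -1$)
$\left(-2881 + 1260\right) \left(F + d{\left(q \right)}\right) = \left(-2881 + 1260\right) \left(-1883 - 1\right) = \left(-1621\right) \left(-1884\right) = 3053964$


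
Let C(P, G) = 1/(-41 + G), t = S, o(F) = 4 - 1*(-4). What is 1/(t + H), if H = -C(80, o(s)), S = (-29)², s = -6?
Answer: 33/27754 ≈ 0.0011890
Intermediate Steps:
o(F) = 8 (o(F) = 4 + 4 = 8)
S = 841
t = 841
H = 1/33 (H = -1/(-41 + 8) = -1/(-33) = -1*(-1/33) = 1/33 ≈ 0.030303)
1/(t + H) = 1/(841 + 1/33) = 1/(27754/33) = 33/27754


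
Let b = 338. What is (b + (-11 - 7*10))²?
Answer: 66049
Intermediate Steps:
(b + (-11 - 7*10))² = (338 + (-11 - 7*10))² = (338 + (-11 - 70))² = (338 - 81)² = 257² = 66049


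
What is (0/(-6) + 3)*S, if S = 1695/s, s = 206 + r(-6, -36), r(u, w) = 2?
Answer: 5085/208 ≈ 24.447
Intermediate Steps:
s = 208 (s = 206 + 2 = 208)
S = 1695/208 ≈ 8.1490
(0/(-6) + 3)*S = (0/(-6) + 3)*(1695/208) = (0*(-1/6) + 3)*(1695/208) = (0 + 3)*(1695/208) = 3*(1695/208) = 5085/208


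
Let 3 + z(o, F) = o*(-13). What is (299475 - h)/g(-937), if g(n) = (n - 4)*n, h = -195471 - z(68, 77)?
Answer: 494059/881717 ≈ 0.56034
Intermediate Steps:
z(o, F) = -3 - 13*o (z(o, F) = -3 + o*(-13) = -3 - 13*o)
h = -194584 (h = -195471 - (-3 - 13*68) = -195471 - (-3 - 884) = -195471 - 1*(-887) = -195471 + 887 = -194584)
g(n) = n*(-4 + n) (g(n) = (-4 + n)*n = n*(-4 + n))
(299475 - h)/g(-937) = (299475 - 1*(-194584))/((-937*(-4 - 937))) = (299475 + 194584)/((-937*(-941))) = 494059/881717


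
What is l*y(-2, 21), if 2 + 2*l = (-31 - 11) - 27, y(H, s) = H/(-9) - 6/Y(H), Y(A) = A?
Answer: -2059/18 ≈ -114.39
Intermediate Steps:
y(H, s) = -6/H - H/9 (y(H, s) = H/(-9) - 6/H = H*(-⅑) - 6/H = -H/9 - 6/H = -6/H - H/9)
l = -71/2 (l = -1 + ((-31 - 11) - 27)/2 = -1 + (-42 - 27)/2 = -1 + (½)*(-69) = -1 - 69/2 = -71/2 ≈ -35.500)
l*y(-2, 21) = -71*(-6/(-2) - ⅑*(-2))/2 = -71*(-6*(-½) + 2/9)/2 = -71*(3 + 2/9)/2 = -71/2*29/9 = -2059/18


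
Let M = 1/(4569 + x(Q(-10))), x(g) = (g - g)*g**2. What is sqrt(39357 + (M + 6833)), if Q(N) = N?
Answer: sqrt(964251405159)/4569 ≈ 214.92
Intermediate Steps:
x(g) = 0 (x(g) = 0*g**2 = 0)
M = 1/4569 (M = 1/(4569 + 0) = 1/4569 ≈ 0.00021887)
sqrt(39357 + (M + 6833)) = sqrt(39357 + (1/4569 + 6833)) = sqrt(39357 + 31219978/4569) = sqrt(211042111/4569) = sqrt(964251405159)/4569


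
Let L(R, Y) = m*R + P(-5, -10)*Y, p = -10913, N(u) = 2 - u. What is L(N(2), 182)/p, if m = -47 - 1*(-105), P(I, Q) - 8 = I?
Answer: -78/1559 ≈ -0.050032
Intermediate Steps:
P(I, Q) = 8 + I
m = 58 (m = -47 + 105 = 58)
L(R, Y) = 3*Y + 58*R (L(R, Y) = 58*R + (8 - 5)*Y = 58*R + 3*Y = 3*Y + 58*R)
L(N(2), 182)/p = (3*182 + 58*(2 - 1*2))/(-10913) = (546 + 58*(2 - 2))*(-1/10913) = (546 + 58*0)*(-1/10913) = (546 + 0)*(-1/10913) = 546*(-1/10913) = -78/1559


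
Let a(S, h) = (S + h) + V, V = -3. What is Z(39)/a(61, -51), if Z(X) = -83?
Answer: -83/7 ≈ -11.857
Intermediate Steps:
a(S, h) = -3 + S + h (a(S, h) = (S + h) - 3 = -3 + S + h)
Z(39)/a(61, -51) = -83/(-3 + 61 - 51) = -83/7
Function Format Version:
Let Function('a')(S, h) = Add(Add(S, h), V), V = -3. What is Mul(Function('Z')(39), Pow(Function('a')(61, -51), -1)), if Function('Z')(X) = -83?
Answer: Rational(-83, 7) ≈ -11.857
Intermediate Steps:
Function('a')(S, h) = Add(-3, S, h) (Function('a')(S, h) = Add(Add(S, h), -3) = Add(-3, S, h))
Mul(Function('Z')(39), Pow(Function('a')(61, -51), -1)) = Mul(-83, Pow(Add(-3, 61, -51), -1)) = Mul(-83, Pow(7, -1)) = Mul(-83, Rational(1, 7)) = Rational(-83, 7)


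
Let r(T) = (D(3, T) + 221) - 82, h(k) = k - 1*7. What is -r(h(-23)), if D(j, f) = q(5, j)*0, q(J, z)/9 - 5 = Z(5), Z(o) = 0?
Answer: -139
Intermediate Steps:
q(J, z) = 45 (q(J, z) = 45 + 9*0 = 45 + 0 = 45)
h(k) = -7 + k (h(k) = k - 7 = -7 + k)
D(j, f) = 0 (D(j, f) = 45*0 = 0)
r(T) = 139 (r(T) = (0 + 221) - 82 = 221 - 82 = 139)
-r(h(-23)) = -1*139 = -139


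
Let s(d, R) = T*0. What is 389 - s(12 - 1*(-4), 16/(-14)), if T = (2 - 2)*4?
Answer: 389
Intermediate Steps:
T = 0 (T = 0*4 = 0)
s(d, R) = 0 (s(d, R) = 0*0 = 0)
389 - s(12 - 1*(-4), 16/(-14)) = 389 - 1*0 = 389 + 0 = 389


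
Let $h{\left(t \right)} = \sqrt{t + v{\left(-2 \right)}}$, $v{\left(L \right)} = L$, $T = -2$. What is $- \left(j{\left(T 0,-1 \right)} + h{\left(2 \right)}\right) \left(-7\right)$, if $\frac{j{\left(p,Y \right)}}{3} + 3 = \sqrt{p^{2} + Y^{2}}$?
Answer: $-42$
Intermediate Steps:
$h{\left(t \right)} = \sqrt{-2 + t}$ ($h{\left(t \right)} = \sqrt{t - 2} = \sqrt{-2 + t}$)
$j{\left(p,Y \right)} = -9 + 3 \sqrt{Y^{2} + p^{2}}$ ($j{\left(p,Y \right)} = -9 + 3 \sqrt{p^{2} + Y^{2}} = -9 + 3 \sqrt{Y^{2} + p^{2}}$)
$- \left(j{\left(T 0,-1 \right)} + h{\left(2 \right)}\right) \left(-7\right) = - \left(\left(-9 + 3 \sqrt{\left(-1\right)^{2} + \left(\left(-2\right) 0\right)^{2}}\right) + \sqrt{-2 + 2}\right) \left(-7\right) = - \left(\left(-9 + 3 \sqrt{1 + 0^{2}}\right) + \sqrt{0}\right) \left(-7\right) = - \left(\left(-9 + 3 \sqrt{1 + 0}\right) + 0\right) \left(-7\right) = - \left(\left(-9 + 3 \sqrt{1}\right) + 0\right) \left(-7\right) = - \left(\left(-9 + 3 \cdot 1\right) + 0\right) \left(-7\right) = - \left(\left(-9 + 3\right) + 0\right) \left(-7\right) = - \left(-6 + 0\right) \left(-7\right) = - \left(-6\right) \left(-7\right) = \left(-1\right) 42 = -42$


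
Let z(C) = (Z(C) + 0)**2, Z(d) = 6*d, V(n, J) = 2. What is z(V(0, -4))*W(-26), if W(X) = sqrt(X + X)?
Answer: 288*I*sqrt(13) ≈ 1038.4*I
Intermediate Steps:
z(C) = 36*C**2 (z(C) = (6*C + 0)**2 = (6*C)**2 = 36*C**2)
W(X) = sqrt(2)*sqrt(X) (W(X) = sqrt(2*X) = sqrt(2)*sqrt(X))
z(V(0, -4))*W(-26) = (36*2**2)*(sqrt(2)*sqrt(-26)) = (36*4)*(sqrt(2)*(I*sqrt(26))) = 144*(2*I*sqrt(13)) = 288*I*sqrt(13)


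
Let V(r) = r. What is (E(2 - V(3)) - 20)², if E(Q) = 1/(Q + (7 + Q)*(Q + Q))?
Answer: 68121/169 ≈ 403.08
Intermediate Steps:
E(Q) = 1/(Q + 2*Q*(7 + Q)) (E(Q) = 1/(Q + (7 + Q)*(2*Q)) = 1/(Q + 2*Q*(7 + Q)))
(E(2 - V(3)) - 20)² = (1/((2 - 1*3)*(15 + 2*(2 - 1*3))) - 20)² = (1/((2 - 3)*(15 + 2*(2 - 3))) - 20)² = (1/((-1)*(15 + 2*(-1))) - 20)² = (-1/(15 - 2) - 20)² = (-1/13 - 20)² = (-261/13)² = 68121/169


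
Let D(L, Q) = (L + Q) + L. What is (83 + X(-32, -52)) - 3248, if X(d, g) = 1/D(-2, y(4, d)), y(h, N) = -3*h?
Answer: -50641/16 ≈ -3165.1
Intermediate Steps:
D(L, Q) = Q + 2*L
X(d, g) = -1/16 (X(d, g) = 1/(-3*4 + 2*(-2)) = 1/(-12 - 4) = 1/(-16) = -1/16)
(83 + X(-32, -52)) - 3248 = (83 - 1/16) - 3248 = 1327/16 - 3248 = -50641/16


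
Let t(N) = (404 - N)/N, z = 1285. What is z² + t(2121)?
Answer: 34675708/21 ≈ 1.6512e+6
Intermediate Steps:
t(N) = (404 - N)/N
z² + t(2121) = 1285² + (404 - 1*2121)/2121 = 1651225 + (404 - 2121)/2121 = 1651225 + (1/2121)*(-1717) = 1651225 - 17/21 = 34675708/21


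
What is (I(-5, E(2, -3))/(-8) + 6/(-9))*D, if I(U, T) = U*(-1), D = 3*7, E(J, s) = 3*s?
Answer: -217/8 ≈ -27.125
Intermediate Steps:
D = 21
I(U, T) = -U
(I(-5, E(2, -3))/(-8) + 6/(-9))*D = (-1*(-5)/(-8) + 6/(-9))*21 = (5*(-⅛) + 6*(-⅑))*21 = (-5/8 - ⅔)*21 = -31/24*21 = -217/8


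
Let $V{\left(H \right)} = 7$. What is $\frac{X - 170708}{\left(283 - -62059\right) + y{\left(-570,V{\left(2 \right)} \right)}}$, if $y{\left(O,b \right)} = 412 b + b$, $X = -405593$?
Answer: $- \frac{576301}{65233} \approx -8.8345$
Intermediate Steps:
$y{\left(O,b \right)} = 413 b$
$\frac{X - 170708}{\left(283 - -62059\right) + y{\left(-570,V{\left(2 \right)} \right)}} = \frac{-405593 - 170708}{\left(283 - -62059\right) + 413 \cdot 7} = - \frac{576301}{\left(283 + 62059\right) + 2891} = - \frac{576301}{62342 + 2891} = - \frac{576301}{65233}$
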